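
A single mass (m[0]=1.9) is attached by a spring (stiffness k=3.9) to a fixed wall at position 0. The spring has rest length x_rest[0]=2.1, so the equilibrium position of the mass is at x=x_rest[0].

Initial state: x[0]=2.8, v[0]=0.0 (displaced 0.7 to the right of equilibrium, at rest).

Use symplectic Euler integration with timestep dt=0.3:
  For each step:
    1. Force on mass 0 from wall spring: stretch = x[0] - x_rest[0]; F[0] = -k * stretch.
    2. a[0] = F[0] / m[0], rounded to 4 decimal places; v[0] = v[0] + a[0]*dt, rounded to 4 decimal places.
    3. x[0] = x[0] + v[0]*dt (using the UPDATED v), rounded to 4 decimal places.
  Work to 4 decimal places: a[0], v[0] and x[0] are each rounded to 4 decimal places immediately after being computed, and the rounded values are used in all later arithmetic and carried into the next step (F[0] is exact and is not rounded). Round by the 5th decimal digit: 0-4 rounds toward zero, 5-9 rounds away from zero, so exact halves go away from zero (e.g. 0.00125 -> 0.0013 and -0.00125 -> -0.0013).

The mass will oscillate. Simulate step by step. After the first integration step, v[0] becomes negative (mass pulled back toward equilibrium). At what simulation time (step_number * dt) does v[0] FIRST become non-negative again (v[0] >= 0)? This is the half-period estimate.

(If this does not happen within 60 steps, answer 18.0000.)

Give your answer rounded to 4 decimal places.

Step 0: x=[2.8000] v=[0.0000]
Step 1: x=[2.6707] v=[-0.4310]
Step 2: x=[2.4360] v=[-0.7824]
Step 3: x=[2.1392] v=[-0.9893]
Step 4: x=[1.8352] v=[-1.0135]
Step 5: x=[1.5801] v=[-0.8505]
Step 6: x=[1.4210] v=[-0.5303]
Step 7: x=[1.3873] v=[-0.1122]
Step 8: x=[1.4853] v=[0.3267]
First v>=0 after going negative at step 8, time=2.4000

Answer: 2.4000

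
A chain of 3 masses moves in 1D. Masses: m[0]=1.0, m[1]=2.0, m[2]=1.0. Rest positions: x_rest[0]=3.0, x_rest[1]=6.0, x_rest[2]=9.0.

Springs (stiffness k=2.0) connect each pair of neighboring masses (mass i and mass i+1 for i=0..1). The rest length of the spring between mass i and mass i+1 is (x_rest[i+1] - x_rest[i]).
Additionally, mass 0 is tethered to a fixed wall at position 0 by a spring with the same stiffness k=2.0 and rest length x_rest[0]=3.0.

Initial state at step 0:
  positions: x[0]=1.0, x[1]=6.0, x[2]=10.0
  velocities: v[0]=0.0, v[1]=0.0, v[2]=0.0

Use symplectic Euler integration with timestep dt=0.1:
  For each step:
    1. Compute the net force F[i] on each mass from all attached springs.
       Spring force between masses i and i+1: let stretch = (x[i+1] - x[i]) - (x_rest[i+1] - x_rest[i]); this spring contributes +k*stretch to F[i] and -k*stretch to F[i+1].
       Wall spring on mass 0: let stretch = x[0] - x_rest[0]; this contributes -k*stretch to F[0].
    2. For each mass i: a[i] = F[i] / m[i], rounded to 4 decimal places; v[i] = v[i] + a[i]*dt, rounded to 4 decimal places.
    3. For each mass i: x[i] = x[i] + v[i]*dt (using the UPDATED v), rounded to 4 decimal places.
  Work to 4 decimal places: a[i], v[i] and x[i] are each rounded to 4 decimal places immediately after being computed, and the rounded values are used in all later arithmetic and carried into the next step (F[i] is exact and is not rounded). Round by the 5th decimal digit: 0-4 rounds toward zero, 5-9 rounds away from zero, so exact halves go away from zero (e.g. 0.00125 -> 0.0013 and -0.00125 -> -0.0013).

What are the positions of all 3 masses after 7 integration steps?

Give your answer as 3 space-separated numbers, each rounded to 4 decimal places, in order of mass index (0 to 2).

Step 0: x=[1.0000 6.0000 10.0000] v=[0.0000 0.0000 0.0000]
Step 1: x=[1.0800 5.9900 9.9800] v=[0.8000 -0.1000 -0.2000]
Step 2: x=[1.2366 5.9708 9.9402] v=[1.5660 -0.1920 -0.3980]
Step 3: x=[1.4632 5.9440 9.8810] v=[2.2655 -0.2685 -0.5919]
Step 4: x=[1.7501 5.9117 9.8031] v=[2.8690 -0.3229 -0.7793]
Step 5: x=[2.0852 5.8767 9.7073] v=[3.3513 -0.3499 -0.9576]
Step 6: x=[2.4545 5.8421 9.5949] v=[3.6926 -0.3460 -1.1237]
Step 7: x=[2.8424 5.8112 9.4675] v=[3.8792 -0.3095 -1.2743]

Answer: 2.8424 5.8112 9.4675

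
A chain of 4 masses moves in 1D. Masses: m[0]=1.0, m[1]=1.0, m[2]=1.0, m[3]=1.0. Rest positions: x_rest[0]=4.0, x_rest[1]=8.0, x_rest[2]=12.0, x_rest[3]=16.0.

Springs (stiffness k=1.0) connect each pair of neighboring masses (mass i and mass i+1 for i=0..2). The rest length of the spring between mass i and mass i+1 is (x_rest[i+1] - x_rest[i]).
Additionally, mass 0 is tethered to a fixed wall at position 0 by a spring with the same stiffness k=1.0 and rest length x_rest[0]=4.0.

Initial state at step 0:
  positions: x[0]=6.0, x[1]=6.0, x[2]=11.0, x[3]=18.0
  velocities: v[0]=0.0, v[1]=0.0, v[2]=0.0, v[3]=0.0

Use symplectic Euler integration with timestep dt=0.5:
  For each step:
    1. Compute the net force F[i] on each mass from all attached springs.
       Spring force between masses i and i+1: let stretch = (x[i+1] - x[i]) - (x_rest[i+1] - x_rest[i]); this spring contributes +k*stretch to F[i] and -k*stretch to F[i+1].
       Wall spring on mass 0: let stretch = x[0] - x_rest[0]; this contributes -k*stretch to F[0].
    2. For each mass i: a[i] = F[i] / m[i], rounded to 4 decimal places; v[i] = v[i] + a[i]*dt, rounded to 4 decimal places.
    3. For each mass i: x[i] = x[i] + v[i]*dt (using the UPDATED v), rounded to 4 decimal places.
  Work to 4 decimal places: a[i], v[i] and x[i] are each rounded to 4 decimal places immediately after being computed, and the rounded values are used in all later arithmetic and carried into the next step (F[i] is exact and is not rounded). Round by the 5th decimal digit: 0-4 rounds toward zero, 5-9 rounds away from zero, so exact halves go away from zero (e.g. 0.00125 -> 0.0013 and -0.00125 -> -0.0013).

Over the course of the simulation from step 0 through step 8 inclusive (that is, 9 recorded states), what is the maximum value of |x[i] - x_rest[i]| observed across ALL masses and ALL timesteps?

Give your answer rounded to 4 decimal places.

Step 0: x=[6.0000 6.0000 11.0000 18.0000] v=[0.0000 0.0000 0.0000 0.0000]
Step 1: x=[4.5000 7.2500 11.5000 17.2500] v=[-3.0000 2.5000 1.0000 -1.5000]
Step 2: x=[2.5625 8.8750 12.3750 16.0625] v=[-3.8750 3.2500 1.7500 -2.3750]
Step 3: x=[1.5625 9.7969 13.2969 14.9531] v=[-2.0000 1.8438 1.8438 -2.2188]
Step 4: x=[2.2305 9.5352 13.7579 14.4297] v=[1.3360 -0.5234 0.9219 -1.0469]
Step 5: x=[4.1671 8.5030 13.3311 14.7383] v=[3.8731 -2.0644 -0.8536 0.6172]
Step 6: x=[6.1459 7.5939 12.0491 15.6951] v=[3.9575 -1.8183 -2.5641 1.9136]
Step 7: x=[6.9502 7.4366 10.5648 16.7404] v=[1.6086 -0.3147 -2.9687 2.0906]
Step 8: x=[6.1386 7.9397 9.8423 17.2418] v=[-1.6233 1.0062 -1.4450 1.0028]
Max displacement = 2.9502

Answer: 2.9502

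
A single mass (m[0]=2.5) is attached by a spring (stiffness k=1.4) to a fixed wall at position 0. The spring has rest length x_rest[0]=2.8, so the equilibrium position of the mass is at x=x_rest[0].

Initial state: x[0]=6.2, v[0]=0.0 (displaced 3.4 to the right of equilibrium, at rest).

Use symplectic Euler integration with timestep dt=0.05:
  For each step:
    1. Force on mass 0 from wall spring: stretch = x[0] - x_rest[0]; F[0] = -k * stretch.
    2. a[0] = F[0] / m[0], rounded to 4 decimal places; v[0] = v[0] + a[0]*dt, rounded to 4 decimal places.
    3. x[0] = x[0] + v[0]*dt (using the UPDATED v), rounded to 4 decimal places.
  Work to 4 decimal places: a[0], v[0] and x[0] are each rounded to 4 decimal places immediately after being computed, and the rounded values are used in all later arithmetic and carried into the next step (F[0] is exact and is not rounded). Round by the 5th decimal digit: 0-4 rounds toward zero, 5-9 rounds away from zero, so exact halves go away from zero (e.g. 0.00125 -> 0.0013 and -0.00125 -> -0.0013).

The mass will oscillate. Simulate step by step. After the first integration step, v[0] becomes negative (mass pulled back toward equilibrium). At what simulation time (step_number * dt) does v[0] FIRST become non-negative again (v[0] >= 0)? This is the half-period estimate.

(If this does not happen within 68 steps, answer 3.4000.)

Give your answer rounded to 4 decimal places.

Step 0: x=[6.2000] v=[0.0000]
Step 1: x=[6.1952] v=[-0.0952]
Step 2: x=[6.1857] v=[-0.1903]
Step 3: x=[6.1714] v=[-0.2851]
Step 4: x=[6.1524] v=[-0.3795]
Step 5: x=[6.1287] v=[-0.4734]
Step 6: x=[6.1004] v=[-0.5666]
Step 7: x=[6.0675] v=[-0.6590]
Step 8: x=[6.0300] v=[-0.7505]
Step 9: x=[5.9880] v=[-0.8409]
Step 10: x=[5.9415] v=[-0.9302]
Step 11: x=[5.8906] v=[-1.0182]
Step 12: x=[5.8354] v=[-1.1047]
Step 13: x=[5.7759] v=[-1.1897]
Step 14: x=[5.7123] v=[-1.2730]
Step 15: x=[5.6446] v=[-1.3545]
Step 16: x=[5.5729] v=[-1.4342]
Step 17: x=[5.4973] v=[-1.5118]
Step 18: x=[5.4179] v=[-1.5873]
Step 19: x=[5.3349] v=[-1.6606]
Step 20: x=[5.2483] v=[-1.7316]
Step 21: x=[5.1583] v=[-1.8002]
Step 22: x=[5.0650] v=[-1.8662]
Step 23: x=[4.9685] v=[-1.9296]
Step 24: x=[4.8690] v=[-1.9903]
Step 25: x=[4.7666] v=[-2.0482]
Step 26: x=[4.6614] v=[-2.1033]
Step 27: x=[4.5536] v=[-2.1554]
Step 28: x=[4.4434] v=[-2.2045]
Step 29: x=[4.3309] v=[-2.2505]
Step 30: x=[4.2162] v=[-2.2934]
Step 31: x=[4.0995] v=[-2.3331]
Step 32: x=[3.9810] v=[-2.3695]
Step 33: x=[3.8609] v=[-2.4026]
Step 34: x=[3.7393] v=[-2.4323]
Step 35: x=[3.6164] v=[-2.4586]
Step 36: x=[3.4923] v=[-2.4815]
Step 37: x=[3.3673] v=[-2.5009]
Step 38: x=[3.2415] v=[-2.5168]
Step 39: x=[3.1150] v=[-2.5292]
Step 40: x=[2.9881] v=[-2.5380]
Step 41: x=[2.8609] v=[-2.5433]
Step 42: x=[2.7337] v=[-2.5450]
Step 43: x=[2.6065] v=[-2.5431]
Step 44: x=[2.4796] v=[-2.5377]
Step 45: x=[2.3532] v=[-2.5287]
Step 46: x=[2.2274] v=[-2.5162]
Step 47: x=[2.1024] v=[-2.5002]
Step 48: x=[1.9784] v=[-2.4807]
Step 49: x=[1.8555] v=[-2.4577]
Step 50: x=[1.7339] v=[-2.4313]
Step 51: x=[1.6138] v=[-2.4015]
Step 52: x=[1.4954] v=[-2.3683]
Step 53: x=[1.3788] v=[-2.3318]
Step 54: x=[1.2642] v=[-2.2920]
Step 55: x=[1.1518] v=[-2.2490]
Step 56: x=[1.0417] v=[-2.2029]
Step 57: x=[0.9340] v=[-2.1537]
Step 58: x=[0.8289] v=[-2.1015]
Step 59: x=[0.7266] v=[-2.0463]
Step 60: x=[0.6272] v=[-1.9882]
Step 61: x=[0.5308] v=[-1.9274]
Step 62: x=[0.4376] v=[-1.8639]
Step 63: x=[0.3477] v=[-1.7978]
Step 64: x=[0.2612] v=[-1.7291]
Step 65: x=[0.1783] v=[-1.6580]
Step 66: x=[0.0991] v=[-1.5846]
Step 67: x=[0.0237] v=[-1.5090]
Step 68: x=[-0.0479] v=[-1.4313]
v[0] did not become non-negative within 68 steps; using fallback time=3.4000

Answer: 3.4000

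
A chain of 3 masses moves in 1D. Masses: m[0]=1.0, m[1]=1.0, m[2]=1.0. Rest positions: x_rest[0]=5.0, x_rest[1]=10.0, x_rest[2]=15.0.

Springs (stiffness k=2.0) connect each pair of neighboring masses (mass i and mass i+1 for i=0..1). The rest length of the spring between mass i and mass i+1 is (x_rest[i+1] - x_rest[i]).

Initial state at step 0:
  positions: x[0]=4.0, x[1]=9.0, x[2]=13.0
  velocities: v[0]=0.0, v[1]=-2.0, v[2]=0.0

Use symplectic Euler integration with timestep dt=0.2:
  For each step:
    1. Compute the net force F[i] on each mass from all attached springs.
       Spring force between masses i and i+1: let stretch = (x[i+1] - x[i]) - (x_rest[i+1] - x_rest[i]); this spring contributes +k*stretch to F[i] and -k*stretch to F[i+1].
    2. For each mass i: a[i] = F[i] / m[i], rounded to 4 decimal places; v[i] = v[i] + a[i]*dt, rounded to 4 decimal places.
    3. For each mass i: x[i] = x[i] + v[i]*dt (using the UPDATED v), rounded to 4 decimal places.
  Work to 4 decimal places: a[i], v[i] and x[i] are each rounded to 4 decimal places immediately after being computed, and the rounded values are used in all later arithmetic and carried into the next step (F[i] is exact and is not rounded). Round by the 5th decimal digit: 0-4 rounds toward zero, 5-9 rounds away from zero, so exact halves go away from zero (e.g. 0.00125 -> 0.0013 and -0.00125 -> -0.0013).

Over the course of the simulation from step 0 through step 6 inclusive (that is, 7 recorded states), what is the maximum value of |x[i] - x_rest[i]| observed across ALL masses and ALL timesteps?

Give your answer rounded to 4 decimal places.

Step 0: x=[4.0000 9.0000 13.0000] v=[0.0000 -2.0000 0.0000]
Step 1: x=[4.0000 8.5200 13.0800] v=[0.0000 -2.4000 0.4000]
Step 2: x=[3.9616 8.0432 13.1952] v=[-0.1920 -2.3840 0.5760]
Step 3: x=[3.8497 7.6520 13.2982] v=[-0.5594 -1.9558 0.5152]
Step 4: x=[3.6420 7.4084 13.3495] v=[-1.0385 -1.2182 0.2567]
Step 5: x=[3.3356 7.3387 13.3256] v=[-1.5319 -0.3483 -0.1197]
Step 6: x=[2.9495 7.4277 13.2227] v=[-1.9307 0.4452 -0.5145]
Max displacement = 2.6613

Answer: 2.6613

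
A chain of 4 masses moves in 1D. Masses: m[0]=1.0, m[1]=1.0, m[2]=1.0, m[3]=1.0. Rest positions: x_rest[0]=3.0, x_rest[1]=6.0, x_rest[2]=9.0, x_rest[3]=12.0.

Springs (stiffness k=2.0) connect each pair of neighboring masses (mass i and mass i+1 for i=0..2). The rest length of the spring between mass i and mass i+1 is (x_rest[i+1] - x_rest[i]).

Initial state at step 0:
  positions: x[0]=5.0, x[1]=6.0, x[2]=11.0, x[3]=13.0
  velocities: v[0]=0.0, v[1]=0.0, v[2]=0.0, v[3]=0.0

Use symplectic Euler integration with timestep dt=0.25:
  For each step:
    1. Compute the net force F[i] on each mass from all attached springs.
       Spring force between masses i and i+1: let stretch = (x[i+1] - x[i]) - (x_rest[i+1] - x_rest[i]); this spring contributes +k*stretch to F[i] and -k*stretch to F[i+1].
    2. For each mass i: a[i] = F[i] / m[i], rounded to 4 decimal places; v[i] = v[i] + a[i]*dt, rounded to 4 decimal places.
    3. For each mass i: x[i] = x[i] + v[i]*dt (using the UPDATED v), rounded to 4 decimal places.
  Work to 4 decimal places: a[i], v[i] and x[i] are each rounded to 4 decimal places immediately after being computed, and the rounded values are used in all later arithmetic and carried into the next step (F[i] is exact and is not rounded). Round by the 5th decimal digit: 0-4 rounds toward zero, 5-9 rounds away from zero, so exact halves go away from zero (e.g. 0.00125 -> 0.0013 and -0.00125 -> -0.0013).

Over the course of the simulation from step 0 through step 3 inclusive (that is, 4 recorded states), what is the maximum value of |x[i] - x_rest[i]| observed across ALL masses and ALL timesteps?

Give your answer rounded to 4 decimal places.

Step 0: x=[5.0000 6.0000 11.0000 13.0000] v=[0.0000 0.0000 0.0000 0.0000]
Step 1: x=[4.7500 6.5000 10.6250 13.1250] v=[-1.0000 2.0000 -1.5000 0.5000]
Step 2: x=[4.3438 7.2969 10.0469 13.3125] v=[-1.6250 3.1875 -2.3125 0.7500]
Step 3: x=[3.9317 8.0684 9.5332 13.4668] v=[-1.6485 3.0860 -2.0547 0.6172]
Max displacement = 2.0684

Answer: 2.0684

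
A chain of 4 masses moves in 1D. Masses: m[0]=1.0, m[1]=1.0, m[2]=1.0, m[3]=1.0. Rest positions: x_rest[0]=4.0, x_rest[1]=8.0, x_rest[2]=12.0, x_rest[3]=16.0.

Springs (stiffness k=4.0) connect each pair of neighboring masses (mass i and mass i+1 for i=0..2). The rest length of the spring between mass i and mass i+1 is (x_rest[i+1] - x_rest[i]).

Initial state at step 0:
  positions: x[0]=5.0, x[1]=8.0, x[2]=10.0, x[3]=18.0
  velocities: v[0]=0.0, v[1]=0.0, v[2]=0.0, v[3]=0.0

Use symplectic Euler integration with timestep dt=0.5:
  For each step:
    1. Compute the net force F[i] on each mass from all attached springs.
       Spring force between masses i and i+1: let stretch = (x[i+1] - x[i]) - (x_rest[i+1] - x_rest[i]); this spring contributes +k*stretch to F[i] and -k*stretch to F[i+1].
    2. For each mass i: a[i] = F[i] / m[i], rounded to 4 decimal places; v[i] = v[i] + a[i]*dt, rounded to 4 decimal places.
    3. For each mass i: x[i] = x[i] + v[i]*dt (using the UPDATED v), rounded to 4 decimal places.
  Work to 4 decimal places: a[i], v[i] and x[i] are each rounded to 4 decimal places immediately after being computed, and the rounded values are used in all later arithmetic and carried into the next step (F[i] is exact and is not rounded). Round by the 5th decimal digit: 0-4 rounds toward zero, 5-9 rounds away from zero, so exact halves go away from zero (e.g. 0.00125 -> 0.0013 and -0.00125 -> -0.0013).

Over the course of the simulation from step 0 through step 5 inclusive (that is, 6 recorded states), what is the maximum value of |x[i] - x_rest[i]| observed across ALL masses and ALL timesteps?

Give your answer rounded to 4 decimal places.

Answer: 4.0000

Derivation:
Step 0: x=[5.0000 8.0000 10.0000 18.0000] v=[0.0000 0.0000 0.0000 0.0000]
Step 1: x=[4.0000 7.0000 16.0000 14.0000] v=[-2.0000 -2.0000 12.0000 -8.0000]
Step 2: x=[2.0000 12.0000 11.0000 16.0000] v=[-4.0000 10.0000 -10.0000 4.0000]
Step 3: x=[6.0000 6.0000 12.0000 17.0000] v=[8.0000 -12.0000 2.0000 2.0000]
Step 4: x=[6.0000 6.0000 12.0000 17.0000] v=[0.0000 0.0000 0.0000 0.0000]
Step 5: x=[2.0000 12.0000 11.0000 16.0000] v=[-8.0000 12.0000 -2.0000 -2.0000]
Max displacement = 4.0000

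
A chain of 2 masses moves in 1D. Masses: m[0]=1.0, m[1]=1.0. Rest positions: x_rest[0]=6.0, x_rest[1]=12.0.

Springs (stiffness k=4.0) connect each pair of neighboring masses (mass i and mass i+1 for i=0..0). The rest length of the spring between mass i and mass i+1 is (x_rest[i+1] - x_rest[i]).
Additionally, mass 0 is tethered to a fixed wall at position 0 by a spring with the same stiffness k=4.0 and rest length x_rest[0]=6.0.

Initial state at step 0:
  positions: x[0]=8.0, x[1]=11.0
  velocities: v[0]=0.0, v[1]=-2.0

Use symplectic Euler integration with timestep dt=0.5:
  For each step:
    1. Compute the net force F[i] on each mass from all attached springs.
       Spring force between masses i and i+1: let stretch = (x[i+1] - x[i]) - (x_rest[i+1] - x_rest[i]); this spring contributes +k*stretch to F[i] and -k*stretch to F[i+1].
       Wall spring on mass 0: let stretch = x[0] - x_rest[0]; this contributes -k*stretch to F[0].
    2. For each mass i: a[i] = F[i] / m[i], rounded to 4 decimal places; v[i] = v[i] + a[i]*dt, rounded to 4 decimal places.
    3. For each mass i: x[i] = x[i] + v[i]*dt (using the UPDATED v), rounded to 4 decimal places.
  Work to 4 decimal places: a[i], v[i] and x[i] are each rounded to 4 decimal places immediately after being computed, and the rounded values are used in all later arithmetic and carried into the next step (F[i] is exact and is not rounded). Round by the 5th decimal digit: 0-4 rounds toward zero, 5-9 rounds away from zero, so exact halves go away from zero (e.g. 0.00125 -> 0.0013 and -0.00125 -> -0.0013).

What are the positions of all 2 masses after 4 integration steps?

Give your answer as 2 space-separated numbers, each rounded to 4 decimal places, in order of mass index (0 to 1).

Answer: 4.0000 12.0000

Derivation:
Step 0: x=[8.0000 11.0000] v=[0.0000 -2.0000]
Step 1: x=[3.0000 13.0000] v=[-10.0000 4.0000]
Step 2: x=[5.0000 11.0000] v=[4.0000 -4.0000]
Step 3: x=[8.0000 9.0000] v=[6.0000 -4.0000]
Step 4: x=[4.0000 12.0000] v=[-8.0000 6.0000]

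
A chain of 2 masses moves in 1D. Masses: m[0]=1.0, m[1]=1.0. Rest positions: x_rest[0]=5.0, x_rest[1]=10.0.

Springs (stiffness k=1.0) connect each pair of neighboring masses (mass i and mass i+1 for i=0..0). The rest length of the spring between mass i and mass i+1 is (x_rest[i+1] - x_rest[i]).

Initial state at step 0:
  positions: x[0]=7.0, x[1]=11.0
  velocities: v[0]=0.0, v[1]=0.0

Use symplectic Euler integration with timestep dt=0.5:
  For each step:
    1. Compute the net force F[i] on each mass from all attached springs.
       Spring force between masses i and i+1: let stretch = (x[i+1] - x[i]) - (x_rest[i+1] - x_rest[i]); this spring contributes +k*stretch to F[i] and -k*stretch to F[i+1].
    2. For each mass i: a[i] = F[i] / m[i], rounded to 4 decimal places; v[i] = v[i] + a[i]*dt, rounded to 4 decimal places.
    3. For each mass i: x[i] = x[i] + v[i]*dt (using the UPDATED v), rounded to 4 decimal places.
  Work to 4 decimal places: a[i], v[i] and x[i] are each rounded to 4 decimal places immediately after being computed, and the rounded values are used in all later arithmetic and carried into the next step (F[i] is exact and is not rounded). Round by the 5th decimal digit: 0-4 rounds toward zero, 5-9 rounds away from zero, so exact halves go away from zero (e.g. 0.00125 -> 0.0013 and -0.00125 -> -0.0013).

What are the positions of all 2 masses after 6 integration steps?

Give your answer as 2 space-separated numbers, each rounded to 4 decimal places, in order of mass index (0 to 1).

Step 0: x=[7.0000 11.0000] v=[0.0000 0.0000]
Step 1: x=[6.7500 11.2500] v=[-0.5000 0.5000]
Step 2: x=[6.3750 11.6250] v=[-0.7500 0.7500]
Step 3: x=[6.0625 11.9375] v=[-0.6250 0.6250]
Step 4: x=[5.9688 12.0313] v=[-0.1875 0.1875]
Step 5: x=[6.1407 11.8594] v=[0.3438 -0.3438]
Step 6: x=[6.4923 11.5078] v=[0.7032 -0.7032]

Answer: 6.4923 11.5078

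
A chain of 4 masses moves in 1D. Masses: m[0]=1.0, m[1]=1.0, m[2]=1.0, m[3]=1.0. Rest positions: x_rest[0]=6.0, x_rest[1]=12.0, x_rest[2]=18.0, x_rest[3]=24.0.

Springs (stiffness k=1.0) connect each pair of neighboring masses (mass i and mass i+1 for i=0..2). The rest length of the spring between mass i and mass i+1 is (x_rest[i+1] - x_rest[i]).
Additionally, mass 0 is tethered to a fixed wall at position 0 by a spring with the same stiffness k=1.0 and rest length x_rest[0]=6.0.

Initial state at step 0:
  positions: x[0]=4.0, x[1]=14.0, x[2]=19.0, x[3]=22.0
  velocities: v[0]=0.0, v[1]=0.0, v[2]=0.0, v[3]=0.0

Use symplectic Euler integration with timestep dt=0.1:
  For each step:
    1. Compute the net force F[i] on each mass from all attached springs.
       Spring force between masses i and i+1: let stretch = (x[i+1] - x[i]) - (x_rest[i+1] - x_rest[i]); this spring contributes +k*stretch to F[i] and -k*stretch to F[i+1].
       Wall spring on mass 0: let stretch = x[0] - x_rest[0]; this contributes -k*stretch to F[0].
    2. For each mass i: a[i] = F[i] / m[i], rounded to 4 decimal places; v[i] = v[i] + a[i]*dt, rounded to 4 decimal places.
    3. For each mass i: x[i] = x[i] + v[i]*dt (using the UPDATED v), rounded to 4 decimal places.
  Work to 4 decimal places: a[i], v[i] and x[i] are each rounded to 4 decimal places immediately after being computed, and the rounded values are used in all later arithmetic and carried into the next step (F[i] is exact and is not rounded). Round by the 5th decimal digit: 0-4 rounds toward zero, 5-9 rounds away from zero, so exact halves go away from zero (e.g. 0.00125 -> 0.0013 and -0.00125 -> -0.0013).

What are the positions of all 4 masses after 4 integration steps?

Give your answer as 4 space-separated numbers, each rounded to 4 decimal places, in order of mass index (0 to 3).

Answer: 4.5749 13.5208 18.8030 22.2926

Derivation:
Step 0: x=[4.0000 14.0000 19.0000 22.0000] v=[0.0000 0.0000 0.0000 0.0000]
Step 1: x=[4.0600 13.9500 18.9800 22.0300] v=[0.6000 -0.5000 -0.2000 0.3000]
Step 2: x=[4.1783 13.8514 18.9402 22.0895] v=[1.1830 -0.9860 -0.3980 0.5950]
Step 3: x=[4.3516 13.7070 18.8810 22.1775] v=[1.7325 -1.4444 -0.5920 0.8801]
Step 4: x=[4.5749 13.5208 18.8030 22.2926] v=[2.2329 -1.8625 -0.7798 1.1505]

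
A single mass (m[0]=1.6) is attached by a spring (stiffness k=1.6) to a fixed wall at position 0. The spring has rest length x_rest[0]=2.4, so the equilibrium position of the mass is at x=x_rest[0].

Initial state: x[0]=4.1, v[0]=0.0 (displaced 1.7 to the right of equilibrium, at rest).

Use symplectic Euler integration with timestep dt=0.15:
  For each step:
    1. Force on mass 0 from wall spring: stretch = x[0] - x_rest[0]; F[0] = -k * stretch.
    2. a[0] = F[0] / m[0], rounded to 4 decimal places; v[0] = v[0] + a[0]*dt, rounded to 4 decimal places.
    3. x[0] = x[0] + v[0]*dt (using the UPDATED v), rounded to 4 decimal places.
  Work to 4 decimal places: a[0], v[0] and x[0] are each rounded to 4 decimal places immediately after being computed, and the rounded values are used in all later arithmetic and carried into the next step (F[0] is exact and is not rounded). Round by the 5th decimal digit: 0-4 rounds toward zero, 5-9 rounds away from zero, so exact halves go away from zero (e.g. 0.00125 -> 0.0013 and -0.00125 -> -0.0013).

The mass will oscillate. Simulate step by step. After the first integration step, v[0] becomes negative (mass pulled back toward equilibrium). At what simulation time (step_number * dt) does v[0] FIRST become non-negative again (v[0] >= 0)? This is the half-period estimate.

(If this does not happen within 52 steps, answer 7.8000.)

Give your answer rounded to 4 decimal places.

Step 0: x=[4.1000] v=[0.0000]
Step 1: x=[4.0618] v=[-0.2550]
Step 2: x=[3.9862] v=[-0.5043]
Step 3: x=[3.8749] v=[-0.7422]
Step 4: x=[3.7304] v=[-0.9634]
Step 5: x=[3.5560] v=[-1.1630]
Step 6: x=[3.3555] v=[-1.3364]
Step 7: x=[3.1335] v=[-1.4797]
Step 8: x=[2.8950] v=[-1.5897]
Step 9: x=[2.6454] v=[-1.6640]
Step 10: x=[2.3903] v=[-1.7008]
Step 11: x=[2.1354] v=[-1.6993]
Step 12: x=[1.8865] v=[-1.6596]
Step 13: x=[1.6491] v=[-1.5826]
Step 14: x=[1.4286] v=[-1.4700]
Step 15: x=[1.2300] v=[-1.3243]
Step 16: x=[1.0577] v=[-1.1488]
Step 17: x=[0.9156] v=[-0.9475]
Step 18: x=[0.8069] v=[-0.7248]
Step 19: x=[0.7340] v=[-0.4858]
Step 20: x=[0.6986] v=[-0.2359]
Step 21: x=[0.7015] v=[0.0193]
First v>=0 after going negative at step 21, time=3.1500

Answer: 3.1500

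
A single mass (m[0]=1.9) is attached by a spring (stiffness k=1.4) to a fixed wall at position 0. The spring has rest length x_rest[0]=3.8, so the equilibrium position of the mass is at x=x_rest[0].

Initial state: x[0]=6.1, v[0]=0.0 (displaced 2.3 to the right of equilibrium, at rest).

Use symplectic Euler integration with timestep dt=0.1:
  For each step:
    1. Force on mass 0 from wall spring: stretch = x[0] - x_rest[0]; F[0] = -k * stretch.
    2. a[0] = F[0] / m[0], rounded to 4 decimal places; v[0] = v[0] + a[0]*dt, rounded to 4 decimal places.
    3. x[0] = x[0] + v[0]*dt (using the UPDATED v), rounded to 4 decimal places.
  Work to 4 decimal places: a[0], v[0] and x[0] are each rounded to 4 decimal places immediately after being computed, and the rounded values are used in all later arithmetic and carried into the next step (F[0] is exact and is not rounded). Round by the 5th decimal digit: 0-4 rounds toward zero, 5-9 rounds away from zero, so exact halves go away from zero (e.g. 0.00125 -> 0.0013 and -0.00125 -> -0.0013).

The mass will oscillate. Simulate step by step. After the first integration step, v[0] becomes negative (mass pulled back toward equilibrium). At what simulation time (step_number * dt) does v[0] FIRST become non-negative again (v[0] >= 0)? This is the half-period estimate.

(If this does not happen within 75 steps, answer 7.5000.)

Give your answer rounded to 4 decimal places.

Answer: 3.7000

Derivation:
Step 0: x=[6.1000] v=[0.0000]
Step 1: x=[6.0831] v=[-0.1695]
Step 2: x=[6.0493] v=[-0.3377]
Step 3: x=[5.9990] v=[-0.5034]
Step 4: x=[5.9325] v=[-0.6654]
Step 5: x=[5.8503] v=[-0.8225]
Step 6: x=[5.7529] v=[-0.9736]
Step 7: x=[5.6412] v=[-1.1175]
Step 8: x=[5.5159] v=[-1.2532]
Step 9: x=[5.3779] v=[-1.3796]
Step 10: x=[5.2283] v=[-1.4959]
Step 11: x=[5.0682] v=[-1.6011]
Step 12: x=[4.8987] v=[-1.6946]
Step 13: x=[4.7211] v=[-1.7756]
Step 14: x=[4.5368] v=[-1.8435]
Step 15: x=[4.3470] v=[-1.8978]
Step 16: x=[4.1532] v=[-1.9381]
Step 17: x=[3.9568] v=[-1.9641]
Step 18: x=[3.7592] v=[-1.9757]
Step 19: x=[3.5619] v=[-1.9727]
Step 20: x=[3.3664] v=[-1.9552]
Step 21: x=[3.1741] v=[-1.9233]
Step 22: x=[2.9864] v=[-1.8772]
Step 23: x=[2.8047] v=[-1.8173]
Step 24: x=[2.6303] v=[-1.7440]
Step 25: x=[2.4645] v=[-1.6578]
Step 26: x=[2.3086] v=[-1.5594]
Step 27: x=[2.1637] v=[-1.4495]
Step 28: x=[2.0308] v=[-1.3289]
Step 29: x=[1.9110] v=[-1.1985]
Step 30: x=[1.8051] v=[-1.0593]
Step 31: x=[1.7139] v=[-0.9123]
Step 32: x=[1.6380] v=[-0.7586]
Step 33: x=[1.5781] v=[-0.5993]
Step 34: x=[1.5345] v=[-0.4356]
Step 35: x=[1.5076] v=[-0.2687]
Step 36: x=[1.4976] v=[-0.0998]
Step 37: x=[1.5046] v=[0.0699]
First v>=0 after going negative at step 37, time=3.7000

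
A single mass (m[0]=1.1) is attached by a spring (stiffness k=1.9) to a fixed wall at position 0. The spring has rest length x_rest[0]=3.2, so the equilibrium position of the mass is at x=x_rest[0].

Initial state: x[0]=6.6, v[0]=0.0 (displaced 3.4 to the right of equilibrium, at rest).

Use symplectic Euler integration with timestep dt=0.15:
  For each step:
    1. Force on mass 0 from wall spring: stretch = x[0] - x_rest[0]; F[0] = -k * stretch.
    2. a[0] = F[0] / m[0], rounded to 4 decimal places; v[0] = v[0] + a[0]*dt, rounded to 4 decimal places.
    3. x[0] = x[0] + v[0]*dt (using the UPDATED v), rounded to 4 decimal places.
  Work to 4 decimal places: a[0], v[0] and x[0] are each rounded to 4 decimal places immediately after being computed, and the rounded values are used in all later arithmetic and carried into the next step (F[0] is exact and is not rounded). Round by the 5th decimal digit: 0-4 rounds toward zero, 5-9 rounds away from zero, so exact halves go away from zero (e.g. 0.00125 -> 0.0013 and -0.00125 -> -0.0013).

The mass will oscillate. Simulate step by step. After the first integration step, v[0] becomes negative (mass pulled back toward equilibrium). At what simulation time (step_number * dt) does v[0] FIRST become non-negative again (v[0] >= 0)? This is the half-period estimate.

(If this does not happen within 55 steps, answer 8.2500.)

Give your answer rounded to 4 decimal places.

Step 0: x=[6.6000] v=[0.0000]
Step 1: x=[6.4679] v=[-0.8809]
Step 2: x=[6.2088] v=[-1.7276]
Step 3: x=[5.8327] v=[-2.5072]
Step 4: x=[5.3543] v=[-3.1893]
Step 5: x=[4.7922] v=[-3.7475]
Step 6: x=[4.1682] v=[-4.1600]
Step 7: x=[3.5066] v=[-4.4108]
Step 8: x=[2.8331] v=[-4.4902]
Step 9: x=[2.1738] v=[-4.3951]
Step 10: x=[1.5544] v=[-4.1292]
Step 11: x=[0.9990] v=[-3.7028]
Step 12: x=[0.5291] v=[-3.1325]
Step 13: x=[0.1630] v=[-2.4405]
Step 14: x=[-0.0850] v=[-1.6536]
Step 15: x=[-0.2054] v=[-0.8025]
Step 16: x=[-0.1934] v=[0.0798]
First v>=0 after going negative at step 16, time=2.4000

Answer: 2.4000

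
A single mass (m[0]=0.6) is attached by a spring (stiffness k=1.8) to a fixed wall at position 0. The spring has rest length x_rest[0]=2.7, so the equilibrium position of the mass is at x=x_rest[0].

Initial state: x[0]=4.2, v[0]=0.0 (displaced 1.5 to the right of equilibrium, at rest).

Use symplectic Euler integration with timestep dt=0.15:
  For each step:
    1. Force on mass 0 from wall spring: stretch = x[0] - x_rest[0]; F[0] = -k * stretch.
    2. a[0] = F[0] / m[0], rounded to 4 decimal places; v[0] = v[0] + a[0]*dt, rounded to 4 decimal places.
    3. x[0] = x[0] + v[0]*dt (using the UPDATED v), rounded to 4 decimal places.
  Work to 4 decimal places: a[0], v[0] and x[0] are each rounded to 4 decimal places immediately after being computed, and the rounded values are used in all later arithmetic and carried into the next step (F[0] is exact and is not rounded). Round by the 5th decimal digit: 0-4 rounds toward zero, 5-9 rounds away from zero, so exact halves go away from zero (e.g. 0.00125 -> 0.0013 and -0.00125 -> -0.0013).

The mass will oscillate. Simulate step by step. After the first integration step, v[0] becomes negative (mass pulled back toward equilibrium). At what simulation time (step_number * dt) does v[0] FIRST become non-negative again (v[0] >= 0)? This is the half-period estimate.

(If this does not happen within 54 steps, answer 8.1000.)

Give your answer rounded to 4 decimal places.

Answer: 1.9500

Derivation:
Step 0: x=[4.2000] v=[0.0000]
Step 1: x=[4.0988] v=[-0.6750]
Step 2: x=[3.9031] v=[-1.3045]
Step 3: x=[3.6262] v=[-1.8459]
Step 4: x=[3.2868] v=[-2.2627]
Step 5: x=[2.9078] v=[-2.5268]
Step 6: x=[2.5148] v=[-2.6203]
Step 7: x=[2.1343] v=[-2.5370]
Step 8: x=[1.7919] v=[-2.2824]
Step 9: x=[1.5108] v=[-1.8738]
Step 10: x=[1.3100] v=[-1.3387]
Step 11: x=[1.2030] v=[-0.7132]
Step 12: x=[1.1971] v=[-0.0396]
Step 13: x=[1.2926] v=[0.6367]
First v>=0 after going negative at step 13, time=1.9500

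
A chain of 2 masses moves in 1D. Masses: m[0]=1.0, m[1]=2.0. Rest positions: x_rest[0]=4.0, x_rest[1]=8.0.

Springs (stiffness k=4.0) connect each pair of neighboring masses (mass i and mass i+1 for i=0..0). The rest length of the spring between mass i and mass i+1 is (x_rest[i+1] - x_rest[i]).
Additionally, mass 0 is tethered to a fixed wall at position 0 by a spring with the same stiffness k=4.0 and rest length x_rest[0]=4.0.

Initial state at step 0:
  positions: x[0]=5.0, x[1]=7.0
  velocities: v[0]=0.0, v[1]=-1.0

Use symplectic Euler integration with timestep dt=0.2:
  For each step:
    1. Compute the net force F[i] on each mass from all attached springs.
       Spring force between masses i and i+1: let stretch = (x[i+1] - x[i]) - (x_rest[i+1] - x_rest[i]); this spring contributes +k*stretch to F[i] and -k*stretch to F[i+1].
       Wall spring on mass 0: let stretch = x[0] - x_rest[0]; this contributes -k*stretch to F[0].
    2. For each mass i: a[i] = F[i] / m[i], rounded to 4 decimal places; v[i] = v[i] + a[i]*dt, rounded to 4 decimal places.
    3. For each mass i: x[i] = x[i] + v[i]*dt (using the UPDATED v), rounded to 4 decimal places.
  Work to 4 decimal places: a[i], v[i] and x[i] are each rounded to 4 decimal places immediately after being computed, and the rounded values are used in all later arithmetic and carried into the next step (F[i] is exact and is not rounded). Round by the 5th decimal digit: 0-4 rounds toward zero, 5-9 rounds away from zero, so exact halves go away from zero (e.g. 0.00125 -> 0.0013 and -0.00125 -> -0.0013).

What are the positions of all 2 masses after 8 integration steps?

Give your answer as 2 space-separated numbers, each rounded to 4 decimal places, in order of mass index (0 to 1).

Step 0: x=[5.0000 7.0000] v=[0.0000 -1.0000]
Step 1: x=[4.5200 6.9600] v=[-2.4000 -0.2000]
Step 2: x=[3.7072 7.0448] v=[-4.0640 0.4240]
Step 3: x=[2.8353 7.1826] v=[-4.3597 0.6890]
Step 4: x=[2.2053 7.2926] v=[-3.1501 0.5501]
Step 5: x=[2.0364 7.3156] v=[-0.8445 0.1152]
Step 6: x=[2.3863 7.2363] v=[1.7497 -0.3965]
Step 7: x=[3.1304 7.0890] v=[3.7207 -0.7365]
Step 8: x=[4.0071 6.9450] v=[4.3833 -0.7199]

Answer: 4.0071 6.9450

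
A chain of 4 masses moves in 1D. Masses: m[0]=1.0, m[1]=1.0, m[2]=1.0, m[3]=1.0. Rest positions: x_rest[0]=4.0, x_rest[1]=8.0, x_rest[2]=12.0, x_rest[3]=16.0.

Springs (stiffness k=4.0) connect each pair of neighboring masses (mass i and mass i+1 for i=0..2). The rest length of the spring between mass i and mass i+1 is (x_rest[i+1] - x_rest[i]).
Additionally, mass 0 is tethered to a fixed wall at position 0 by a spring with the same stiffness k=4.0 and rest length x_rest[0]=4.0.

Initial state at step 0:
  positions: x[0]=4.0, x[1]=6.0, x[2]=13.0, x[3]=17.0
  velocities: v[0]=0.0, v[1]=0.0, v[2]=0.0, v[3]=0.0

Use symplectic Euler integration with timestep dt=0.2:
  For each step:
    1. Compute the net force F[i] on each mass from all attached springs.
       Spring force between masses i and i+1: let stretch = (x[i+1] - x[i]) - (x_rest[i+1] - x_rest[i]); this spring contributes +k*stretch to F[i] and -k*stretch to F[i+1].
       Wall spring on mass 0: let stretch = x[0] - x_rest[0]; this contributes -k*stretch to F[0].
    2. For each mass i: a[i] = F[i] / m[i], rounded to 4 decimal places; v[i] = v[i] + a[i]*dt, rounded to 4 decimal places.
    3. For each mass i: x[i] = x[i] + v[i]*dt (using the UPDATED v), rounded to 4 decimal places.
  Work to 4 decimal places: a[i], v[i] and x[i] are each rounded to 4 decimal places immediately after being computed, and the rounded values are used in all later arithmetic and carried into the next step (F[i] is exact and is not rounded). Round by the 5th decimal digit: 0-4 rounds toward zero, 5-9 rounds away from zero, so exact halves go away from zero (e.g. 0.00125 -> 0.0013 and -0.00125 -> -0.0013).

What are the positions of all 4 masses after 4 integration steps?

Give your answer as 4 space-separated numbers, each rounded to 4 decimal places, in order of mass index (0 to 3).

Step 0: x=[4.0000 6.0000 13.0000 17.0000] v=[0.0000 0.0000 0.0000 0.0000]
Step 1: x=[3.6800 6.8000 12.5200 17.0000] v=[-1.6000 4.0000 -2.4000 0.0000]
Step 2: x=[3.2704 8.0160 11.8416 16.9232] v=[-2.0480 6.0800 -3.3920 -0.3840]
Step 3: x=[3.0968 9.0848 11.3642 16.6733] v=[-0.8678 5.3440 -2.3872 -1.2493]
Step 4: x=[3.3858 9.5602 11.3715 16.2140] v=[1.4452 2.3771 0.0366 -2.2966]

Answer: 3.3858 9.5602 11.3715 16.2140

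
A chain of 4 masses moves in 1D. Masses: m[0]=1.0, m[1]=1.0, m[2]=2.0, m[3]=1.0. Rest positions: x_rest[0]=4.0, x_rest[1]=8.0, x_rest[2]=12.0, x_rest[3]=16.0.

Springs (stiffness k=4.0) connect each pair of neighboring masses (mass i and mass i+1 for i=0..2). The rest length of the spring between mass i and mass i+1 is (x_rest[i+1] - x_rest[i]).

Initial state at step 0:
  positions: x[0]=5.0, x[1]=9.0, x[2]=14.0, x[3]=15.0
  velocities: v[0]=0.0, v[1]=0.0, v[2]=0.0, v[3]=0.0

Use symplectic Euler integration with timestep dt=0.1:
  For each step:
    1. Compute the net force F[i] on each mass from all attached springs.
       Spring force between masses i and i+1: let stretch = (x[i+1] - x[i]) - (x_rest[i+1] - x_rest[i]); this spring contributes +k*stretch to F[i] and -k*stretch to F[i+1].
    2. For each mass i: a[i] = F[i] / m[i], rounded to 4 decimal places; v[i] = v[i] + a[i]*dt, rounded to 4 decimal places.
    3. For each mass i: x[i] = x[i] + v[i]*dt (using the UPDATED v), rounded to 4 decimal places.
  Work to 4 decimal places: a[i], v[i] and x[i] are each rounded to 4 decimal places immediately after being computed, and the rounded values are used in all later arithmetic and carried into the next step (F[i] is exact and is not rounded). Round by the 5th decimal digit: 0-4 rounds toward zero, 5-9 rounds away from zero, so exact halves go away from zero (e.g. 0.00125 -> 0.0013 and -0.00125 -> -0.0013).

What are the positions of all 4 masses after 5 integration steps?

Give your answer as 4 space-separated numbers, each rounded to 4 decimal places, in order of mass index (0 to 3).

Step 0: x=[5.0000 9.0000 14.0000 15.0000] v=[0.0000 0.0000 0.0000 0.0000]
Step 1: x=[5.0000 9.0400 13.9200 15.1200] v=[0.0000 0.4000 -0.8000 1.2000]
Step 2: x=[5.0016 9.1136 13.7664 15.3520] v=[0.0160 0.7360 -1.5360 2.3200]
Step 3: x=[5.0077 9.2088 13.5515 15.6806] v=[0.0608 0.9523 -2.1494 3.2858]
Step 4: x=[5.0218 9.3097 13.2923 16.0840] v=[0.1412 1.0089 -2.5921 4.0342]
Step 5: x=[5.0474 9.3984 13.0093 16.5358] v=[0.2564 0.8868 -2.8303 4.5175]

Answer: 5.0474 9.3984 13.0093 16.5358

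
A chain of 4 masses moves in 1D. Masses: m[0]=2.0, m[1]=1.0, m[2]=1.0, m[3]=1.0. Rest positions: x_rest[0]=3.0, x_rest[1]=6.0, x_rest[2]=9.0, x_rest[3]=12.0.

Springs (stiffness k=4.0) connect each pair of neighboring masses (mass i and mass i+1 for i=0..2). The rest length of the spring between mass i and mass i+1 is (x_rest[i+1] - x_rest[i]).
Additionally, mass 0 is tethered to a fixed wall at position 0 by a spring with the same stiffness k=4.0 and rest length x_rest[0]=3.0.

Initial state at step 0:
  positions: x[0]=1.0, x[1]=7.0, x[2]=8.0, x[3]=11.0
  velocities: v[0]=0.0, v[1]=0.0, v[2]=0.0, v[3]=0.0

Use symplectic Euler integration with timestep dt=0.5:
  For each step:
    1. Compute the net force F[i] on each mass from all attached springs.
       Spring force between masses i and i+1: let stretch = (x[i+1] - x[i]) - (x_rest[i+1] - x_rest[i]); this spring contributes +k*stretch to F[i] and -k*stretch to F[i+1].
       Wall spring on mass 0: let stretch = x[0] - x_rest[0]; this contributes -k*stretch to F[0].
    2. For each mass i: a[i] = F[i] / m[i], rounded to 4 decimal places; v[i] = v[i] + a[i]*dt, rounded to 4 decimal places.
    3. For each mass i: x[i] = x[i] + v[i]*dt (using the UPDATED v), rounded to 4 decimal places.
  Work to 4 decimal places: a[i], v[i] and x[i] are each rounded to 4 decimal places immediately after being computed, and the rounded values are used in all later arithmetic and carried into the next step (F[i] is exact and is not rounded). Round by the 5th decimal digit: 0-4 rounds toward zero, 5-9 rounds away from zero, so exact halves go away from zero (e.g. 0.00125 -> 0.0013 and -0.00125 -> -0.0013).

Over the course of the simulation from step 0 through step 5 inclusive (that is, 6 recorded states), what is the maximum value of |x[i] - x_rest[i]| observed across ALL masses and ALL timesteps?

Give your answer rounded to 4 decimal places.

Step 0: x=[1.0000 7.0000 8.0000 11.0000] v=[0.0000 0.0000 0.0000 0.0000]
Step 1: x=[3.5000 2.0000 10.0000 11.0000] v=[5.0000 -10.0000 4.0000 0.0000]
Step 2: x=[3.5000 6.5000 5.0000 13.0000] v=[0.0000 9.0000 -10.0000 4.0000]
Step 3: x=[3.2500 6.5000 9.5000 10.0000] v=[-0.5000 0.0000 9.0000 -6.0000]
Step 4: x=[3.0000 6.2500 11.5000 9.5000] v=[-0.5000 -0.5000 4.0000 -1.0000]
Step 5: x=[2.8750 8.0000 6.2500 14.0000] v=[-0.2500 3.5000 -10.5000 9.0000]
Max displacement = 4.0000

Answer: 4.0000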